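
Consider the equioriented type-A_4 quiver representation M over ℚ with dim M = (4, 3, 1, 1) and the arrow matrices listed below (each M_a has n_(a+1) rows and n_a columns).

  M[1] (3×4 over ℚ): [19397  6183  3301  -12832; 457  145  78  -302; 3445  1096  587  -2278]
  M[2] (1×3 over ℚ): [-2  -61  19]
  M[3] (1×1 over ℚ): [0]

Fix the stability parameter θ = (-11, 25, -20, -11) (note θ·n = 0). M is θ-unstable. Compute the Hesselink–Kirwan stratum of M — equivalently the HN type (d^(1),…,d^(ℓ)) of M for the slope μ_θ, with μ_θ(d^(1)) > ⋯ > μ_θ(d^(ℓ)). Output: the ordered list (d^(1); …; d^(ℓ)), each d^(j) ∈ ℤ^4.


Via rank(M_{q-1}∘⋯∘M_p): M ≅ I[1,1], I[1,2]^2, I[1,3], I[4,4].
μ_θ-semistable layers: μ^(1)=25; μ^(2)=5/2; μ^(3)=-11

((0, 2, 0, 0); (0, 1, 1, 0); (4, 0, 0, 1))


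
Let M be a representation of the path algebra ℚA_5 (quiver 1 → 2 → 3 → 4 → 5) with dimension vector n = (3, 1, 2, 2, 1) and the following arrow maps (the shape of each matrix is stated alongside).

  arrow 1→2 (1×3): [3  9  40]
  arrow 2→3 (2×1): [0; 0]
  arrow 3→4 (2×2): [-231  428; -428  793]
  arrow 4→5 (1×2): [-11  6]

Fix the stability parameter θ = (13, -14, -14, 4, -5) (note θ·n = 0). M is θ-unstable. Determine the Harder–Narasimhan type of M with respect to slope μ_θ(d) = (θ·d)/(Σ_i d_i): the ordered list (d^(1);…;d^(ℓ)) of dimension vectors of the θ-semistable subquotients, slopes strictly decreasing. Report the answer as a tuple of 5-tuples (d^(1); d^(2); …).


Interval decomposition of M: I[1,1]^2, I[1,2], I[3,4], I[3,5].
HN type (ℓ=4): μ^(1)=13; μ^(2)=4; μ^(3)=-1/2; μ^(4)=-14

((2, 0, 0, 0, 0); (0, 0, 0, 1, 0); (1, 1, 0, 1, 1); (0, 0, 2, 0, 0))


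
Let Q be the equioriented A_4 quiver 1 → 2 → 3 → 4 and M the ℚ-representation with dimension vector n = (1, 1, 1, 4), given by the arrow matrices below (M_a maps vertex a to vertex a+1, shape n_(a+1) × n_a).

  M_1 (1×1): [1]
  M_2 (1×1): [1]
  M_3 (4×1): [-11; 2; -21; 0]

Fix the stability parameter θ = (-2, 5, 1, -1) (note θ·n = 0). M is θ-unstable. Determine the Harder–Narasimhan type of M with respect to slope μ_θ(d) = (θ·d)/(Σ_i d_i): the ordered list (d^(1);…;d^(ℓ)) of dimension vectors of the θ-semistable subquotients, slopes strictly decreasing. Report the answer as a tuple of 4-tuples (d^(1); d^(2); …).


Interval decomposition of M: I[1,4], I[4,4]^3.
HN type (ℓ=3): μ^(1)=5/3; μ^(2)=-1; μ^(3)=-2

((0, 1, 1, 1); (0, 0, 0, 3); (1, 0, 0, 0))


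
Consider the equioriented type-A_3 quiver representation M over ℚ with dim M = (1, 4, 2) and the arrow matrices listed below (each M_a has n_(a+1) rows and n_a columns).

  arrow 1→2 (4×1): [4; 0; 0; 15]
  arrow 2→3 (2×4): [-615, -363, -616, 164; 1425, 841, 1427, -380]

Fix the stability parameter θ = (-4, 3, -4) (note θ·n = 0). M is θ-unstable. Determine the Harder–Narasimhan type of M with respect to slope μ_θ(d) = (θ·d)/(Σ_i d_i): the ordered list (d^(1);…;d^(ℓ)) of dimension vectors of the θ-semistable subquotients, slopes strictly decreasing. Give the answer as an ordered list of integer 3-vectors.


Interval decomposition of M: I[1,2], I[2,2], I[2,3]^2.
HN type (ℓ=3): μ^(1)=3; μ^(2)=-1/2; μ^(3)=-4

((0, 2, 0); (0, 2, 2); (1, 0, 0))


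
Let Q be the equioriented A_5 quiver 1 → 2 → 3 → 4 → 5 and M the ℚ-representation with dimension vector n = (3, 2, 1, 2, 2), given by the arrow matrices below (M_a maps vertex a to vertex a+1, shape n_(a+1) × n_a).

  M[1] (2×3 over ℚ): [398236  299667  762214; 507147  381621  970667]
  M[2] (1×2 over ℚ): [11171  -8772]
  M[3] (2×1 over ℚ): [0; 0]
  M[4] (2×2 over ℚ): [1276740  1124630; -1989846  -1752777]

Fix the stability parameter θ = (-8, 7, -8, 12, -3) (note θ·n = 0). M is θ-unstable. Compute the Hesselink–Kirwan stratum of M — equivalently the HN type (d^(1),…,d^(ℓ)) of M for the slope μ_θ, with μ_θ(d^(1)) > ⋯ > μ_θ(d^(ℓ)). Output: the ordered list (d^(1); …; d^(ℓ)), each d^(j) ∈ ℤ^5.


Interval decomposition of M: I[1,1], I[1,2], I[1,3], I[4,4], I[4,5], I[5,5].
HN type (ℓ=6): μ^(1)=12; μ^(2)=7; μ^(3)=9/2; μ^(4)=-1/2; μ^(5)=-3; μ^(6)=-8

((0, 0, 0, 1, 0); (0, 1, 0, 0, 0); (0, 0, 0, 1, 1); (0, 1, 1, 0, 0); (0, 0, 0, 0, 1); (3, 0, 0, 0, 0))


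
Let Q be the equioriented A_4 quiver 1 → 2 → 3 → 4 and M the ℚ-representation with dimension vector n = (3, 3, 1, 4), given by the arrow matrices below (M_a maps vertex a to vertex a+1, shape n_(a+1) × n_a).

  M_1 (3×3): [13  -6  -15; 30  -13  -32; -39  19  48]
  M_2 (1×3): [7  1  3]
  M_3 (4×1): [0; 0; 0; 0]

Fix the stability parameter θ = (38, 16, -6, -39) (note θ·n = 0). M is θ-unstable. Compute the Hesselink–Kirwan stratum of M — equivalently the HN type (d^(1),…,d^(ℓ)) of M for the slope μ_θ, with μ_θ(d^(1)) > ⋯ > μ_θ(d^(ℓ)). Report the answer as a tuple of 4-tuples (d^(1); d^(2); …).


Barcode: M ≅ I[1,2]^2, I[1,3], I[4,4]^4. HN layers by μ_θ (3 steps, strictly decreasing):
  μ^(1)=27; μ^(2)=16; μ^(3)=-39

((2, 2, 0, 0); (1, 1, 1, 0); (0, 0, 0, 4))


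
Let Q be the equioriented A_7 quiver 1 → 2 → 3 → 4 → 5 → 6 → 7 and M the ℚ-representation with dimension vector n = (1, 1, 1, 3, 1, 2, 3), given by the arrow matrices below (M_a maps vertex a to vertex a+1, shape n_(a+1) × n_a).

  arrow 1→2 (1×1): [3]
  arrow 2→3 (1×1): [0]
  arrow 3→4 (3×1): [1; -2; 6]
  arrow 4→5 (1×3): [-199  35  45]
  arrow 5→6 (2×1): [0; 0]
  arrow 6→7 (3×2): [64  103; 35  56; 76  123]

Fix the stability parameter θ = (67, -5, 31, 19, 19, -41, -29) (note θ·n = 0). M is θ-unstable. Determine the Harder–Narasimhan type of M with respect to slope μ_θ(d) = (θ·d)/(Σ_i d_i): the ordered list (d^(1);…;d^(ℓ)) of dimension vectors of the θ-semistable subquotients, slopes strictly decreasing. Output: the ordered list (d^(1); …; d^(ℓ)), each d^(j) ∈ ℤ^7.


Barcode: M ≅ I[1,2], I[3,5], I[4,4]^2, I[6,7]^2, I[7,7]. HN layers by μ_θ (5 steps, strictly decreasing):
  μ^(1)=31; μ^(2)=23; μ^(3)=19; μ^(4)=-29; μ^(5)=-41

((1, 1, 0, 0, 0, 0, 0); (0, 0, 1, 1, 1, 0, 0); (0, 0, 0, 2, 0, 0, 0); (0, 0, 0, 0, 0, 0, 3); (0, 0, 0, 0, 0, 2, 0))


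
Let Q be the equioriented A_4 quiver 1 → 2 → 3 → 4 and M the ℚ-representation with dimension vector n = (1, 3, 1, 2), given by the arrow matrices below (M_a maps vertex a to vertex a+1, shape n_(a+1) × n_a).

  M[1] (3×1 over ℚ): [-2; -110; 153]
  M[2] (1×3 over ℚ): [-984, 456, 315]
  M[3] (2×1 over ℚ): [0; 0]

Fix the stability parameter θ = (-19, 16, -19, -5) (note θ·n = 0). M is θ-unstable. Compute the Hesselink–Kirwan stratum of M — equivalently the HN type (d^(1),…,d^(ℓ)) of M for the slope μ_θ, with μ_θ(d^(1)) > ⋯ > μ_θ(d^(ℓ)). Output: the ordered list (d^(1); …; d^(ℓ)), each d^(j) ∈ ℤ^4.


Barcode: M ≅ I[1,3], I[2,2]^2, I[4,4]^2. HN layers by μ_θ (4 steps, strictly decreasing):
  μ^(1)=16; μ^(2)=-3/2; μ^(3)=-5; μ^(4)=-19

((0, 2, 0, 0); (0, 1, 1, 0); (0, 0, 0, 2); (1, 0, 0, 0))


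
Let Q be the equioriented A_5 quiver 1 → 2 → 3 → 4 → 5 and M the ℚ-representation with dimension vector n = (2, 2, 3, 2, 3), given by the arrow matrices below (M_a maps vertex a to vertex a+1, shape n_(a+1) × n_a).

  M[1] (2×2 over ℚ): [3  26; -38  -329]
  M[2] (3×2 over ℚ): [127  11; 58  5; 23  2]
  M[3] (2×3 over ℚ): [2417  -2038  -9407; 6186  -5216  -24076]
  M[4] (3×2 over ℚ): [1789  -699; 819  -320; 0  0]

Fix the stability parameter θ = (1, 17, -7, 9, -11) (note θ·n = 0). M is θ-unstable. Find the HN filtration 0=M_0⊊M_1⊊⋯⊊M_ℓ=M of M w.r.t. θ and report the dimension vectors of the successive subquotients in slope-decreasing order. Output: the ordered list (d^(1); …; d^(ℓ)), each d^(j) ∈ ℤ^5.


Via rank(M_{q-1}∘⋯∘M_p): M ≅ I[1,5]^2, I[3,3], I[5,5].
μ_θ-semistable layers: μ^(1)=2; μ^(2)=1; μ^(3)=-7; μ^(4)=-11

((0, 2, 2, 2, 2); (2, 0, 0, 0, 0); (0, 0, 1, 0, 0); (0, 0, 0, 0, 1))


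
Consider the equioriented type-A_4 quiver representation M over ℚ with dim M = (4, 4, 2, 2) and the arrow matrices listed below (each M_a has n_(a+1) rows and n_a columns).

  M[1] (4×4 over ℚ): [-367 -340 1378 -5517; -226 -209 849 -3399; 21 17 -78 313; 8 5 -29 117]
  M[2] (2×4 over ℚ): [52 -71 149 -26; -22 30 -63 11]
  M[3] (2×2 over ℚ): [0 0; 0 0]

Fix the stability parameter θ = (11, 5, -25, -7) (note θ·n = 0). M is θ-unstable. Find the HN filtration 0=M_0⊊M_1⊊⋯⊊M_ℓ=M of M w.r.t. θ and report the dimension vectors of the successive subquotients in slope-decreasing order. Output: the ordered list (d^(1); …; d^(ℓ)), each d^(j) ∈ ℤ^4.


Via rank(M_{q-1}∘⋯∘M_p): M ≅ I[1,2]^2, I[1,3]^2, I[4,4]^2.
μ_θ-semistable layers: μ^(1)=8; μ^(2)=-3; μ^(3)=-7

((2, 2, 0, 0); (2, 2, 2, 0); (0, 0, 0, 2))


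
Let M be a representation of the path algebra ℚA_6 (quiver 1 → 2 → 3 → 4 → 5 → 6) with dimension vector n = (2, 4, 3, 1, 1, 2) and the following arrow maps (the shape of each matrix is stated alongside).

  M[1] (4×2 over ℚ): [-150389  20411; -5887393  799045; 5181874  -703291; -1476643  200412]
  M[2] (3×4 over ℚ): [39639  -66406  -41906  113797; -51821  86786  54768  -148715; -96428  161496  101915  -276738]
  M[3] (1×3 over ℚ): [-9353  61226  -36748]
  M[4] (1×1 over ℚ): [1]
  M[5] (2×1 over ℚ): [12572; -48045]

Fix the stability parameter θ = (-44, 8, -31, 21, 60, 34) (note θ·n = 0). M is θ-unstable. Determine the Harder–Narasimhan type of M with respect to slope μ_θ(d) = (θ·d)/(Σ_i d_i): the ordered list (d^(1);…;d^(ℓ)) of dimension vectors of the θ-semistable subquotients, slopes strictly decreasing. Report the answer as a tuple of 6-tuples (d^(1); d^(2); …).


Via rank(M_{q-1}∘⋯∘M_p): M ≅ I[1,2], I[1,6], I[2,2], I[2,3], I[3,3], I[6,6].
μ_θ-semistable layers: μ^(1)=47; μ^(2)=34; μ^(3)=21; μ^(4)=8; μ^(5)=-23/2; μ^(6)=-31; μ^(7)=-44

((0, 0, 0, 0, 1, 1); (0, 0, 0, 0, 0, 1); (0, 0, 0, 1, 0, 0); (0, 2, 0, 0, 0, 0); (0, 2, 2, 0, 0, 0); (0, 0, 1, 0, 0, 0); (2, 0, 0, 0, 0, 0))


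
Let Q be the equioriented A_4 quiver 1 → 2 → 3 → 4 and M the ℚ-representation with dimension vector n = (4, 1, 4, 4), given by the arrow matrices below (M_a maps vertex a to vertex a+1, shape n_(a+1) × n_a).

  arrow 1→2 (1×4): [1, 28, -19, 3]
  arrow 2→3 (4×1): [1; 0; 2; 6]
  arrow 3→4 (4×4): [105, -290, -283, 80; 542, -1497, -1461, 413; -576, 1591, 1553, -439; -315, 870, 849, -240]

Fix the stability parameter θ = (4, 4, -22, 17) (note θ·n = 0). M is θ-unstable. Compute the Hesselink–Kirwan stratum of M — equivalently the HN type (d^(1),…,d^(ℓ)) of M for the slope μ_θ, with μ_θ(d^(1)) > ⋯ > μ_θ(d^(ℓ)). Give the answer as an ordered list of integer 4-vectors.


Via rank(M_{q-1}∘⋯∘M_p): M ≅ I[1,1]^3, I[1,4], I[3,3]^2, I[3,4], I[4,4]^2.
μ_θ-semistable layers: μ^(1)=17; μ^(2)=4; μ^(3)=-14/3; μ^(4)=-22

((0, 0, 0, 4); (3, 0, 0, 0); (1, 1, 1, 0); (0, 0, 3, 0))


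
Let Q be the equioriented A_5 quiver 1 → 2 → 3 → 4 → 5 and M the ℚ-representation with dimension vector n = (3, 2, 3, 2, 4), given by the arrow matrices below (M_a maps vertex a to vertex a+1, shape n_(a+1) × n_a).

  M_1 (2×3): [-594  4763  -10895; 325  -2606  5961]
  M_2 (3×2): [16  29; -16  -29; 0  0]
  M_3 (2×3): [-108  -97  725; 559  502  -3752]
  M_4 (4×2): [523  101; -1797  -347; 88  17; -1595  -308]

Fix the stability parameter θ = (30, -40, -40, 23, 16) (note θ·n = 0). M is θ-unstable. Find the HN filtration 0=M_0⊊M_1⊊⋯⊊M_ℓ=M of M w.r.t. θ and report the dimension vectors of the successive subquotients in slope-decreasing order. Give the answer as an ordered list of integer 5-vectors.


Interval decomposition of M: I[1,1], I[1,2], I[1,5], I[3,3], I[3,5], I[5,5]^2.
HN type (ℓ=6): μ^(1)=30; μ^(2)=39/2; μ^(3)=16; μ^(4)=-5; μ^(5)=-50/3; μ^(6)=-40

((1, 0, 0, 0, 0); (0, 0, 0, 2, 2); (0, 0, 0, 0, 2); (1, 1, 0, 0, 0); (1, 1, 1, 0, 0); (0, 0, 2, 0, 0))


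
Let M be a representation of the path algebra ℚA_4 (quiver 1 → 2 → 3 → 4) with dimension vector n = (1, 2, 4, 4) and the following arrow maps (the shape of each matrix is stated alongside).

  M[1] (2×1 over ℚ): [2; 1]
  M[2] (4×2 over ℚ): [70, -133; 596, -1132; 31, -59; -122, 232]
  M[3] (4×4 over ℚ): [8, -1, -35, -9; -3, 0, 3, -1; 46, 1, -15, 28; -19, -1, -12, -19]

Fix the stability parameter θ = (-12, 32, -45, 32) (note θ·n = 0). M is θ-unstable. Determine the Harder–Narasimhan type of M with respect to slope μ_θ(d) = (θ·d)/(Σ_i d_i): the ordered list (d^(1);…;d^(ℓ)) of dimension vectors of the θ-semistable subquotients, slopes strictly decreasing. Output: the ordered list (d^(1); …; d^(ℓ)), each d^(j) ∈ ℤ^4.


Via rank(M_{q-1}∘⋯∘M_p): M ≅ I[1,4], I[2,4], I[3,3], I[3,4], I[4,4].
μ_θ-semistable layers: μ^(1)=32; μ^(2)=-13/2; μ^(3)=-12; μ^(4)=-45

((0, 0, 0, 4); (0, 2, 2, 0); (1, 0, 0, 0); (0, 0, 2, 0))


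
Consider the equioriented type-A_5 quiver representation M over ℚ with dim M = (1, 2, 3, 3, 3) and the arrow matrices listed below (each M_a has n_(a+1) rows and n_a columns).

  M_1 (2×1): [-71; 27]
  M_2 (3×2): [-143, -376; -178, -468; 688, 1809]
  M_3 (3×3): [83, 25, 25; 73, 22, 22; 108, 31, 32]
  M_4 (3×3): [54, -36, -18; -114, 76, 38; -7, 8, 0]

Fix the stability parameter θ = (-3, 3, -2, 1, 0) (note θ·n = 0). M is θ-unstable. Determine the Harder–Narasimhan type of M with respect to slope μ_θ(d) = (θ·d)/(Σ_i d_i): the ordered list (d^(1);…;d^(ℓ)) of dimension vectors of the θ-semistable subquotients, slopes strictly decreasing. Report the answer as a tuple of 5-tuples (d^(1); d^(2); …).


Interval decomposition of M: I[1,4], I[2,5], I[3,5], I[5,5].
HN type (ℓ=5): μ^(1)=1; μ^(2)=1/2; μ^(3)=0; μ^(4)=-2; μ^(5)=-3

((0, 0, 0, 1, 0); (0, 2, 2, 2, 2); (0, 0, 0, 0, 1); (0, 0, 1, 0, 0); (1, 0, 0, 0, 0))


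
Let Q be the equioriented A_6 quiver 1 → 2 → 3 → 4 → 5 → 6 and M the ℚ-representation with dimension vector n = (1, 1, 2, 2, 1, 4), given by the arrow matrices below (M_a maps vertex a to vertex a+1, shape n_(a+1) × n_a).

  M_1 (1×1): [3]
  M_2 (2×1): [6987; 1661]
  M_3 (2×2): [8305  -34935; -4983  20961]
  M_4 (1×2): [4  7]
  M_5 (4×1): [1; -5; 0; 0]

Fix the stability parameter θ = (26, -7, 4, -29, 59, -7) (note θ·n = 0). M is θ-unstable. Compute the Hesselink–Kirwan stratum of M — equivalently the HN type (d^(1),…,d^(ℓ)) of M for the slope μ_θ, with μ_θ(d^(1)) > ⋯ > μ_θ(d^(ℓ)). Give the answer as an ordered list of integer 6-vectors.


Via rank(M_{q-1}∘⋯∘M_p): M ≅ I[1,3], I[3,6], I[4,4], I[6,6]^3.
μ_θ-semistable layers: μ^(1)=26; μ^(2)=23/3; μ^(3)=-7; μ^(4)=-25/2; μ^(5)=-29

((0, 0, 0, 0, 1, 1); (1, 1, 1, 0, 0, 0); (0, 0, 0, 0, 0, 3); (0, 0, 1, 1, 0, 0); (0, 0, 0, 1, 0, 0))


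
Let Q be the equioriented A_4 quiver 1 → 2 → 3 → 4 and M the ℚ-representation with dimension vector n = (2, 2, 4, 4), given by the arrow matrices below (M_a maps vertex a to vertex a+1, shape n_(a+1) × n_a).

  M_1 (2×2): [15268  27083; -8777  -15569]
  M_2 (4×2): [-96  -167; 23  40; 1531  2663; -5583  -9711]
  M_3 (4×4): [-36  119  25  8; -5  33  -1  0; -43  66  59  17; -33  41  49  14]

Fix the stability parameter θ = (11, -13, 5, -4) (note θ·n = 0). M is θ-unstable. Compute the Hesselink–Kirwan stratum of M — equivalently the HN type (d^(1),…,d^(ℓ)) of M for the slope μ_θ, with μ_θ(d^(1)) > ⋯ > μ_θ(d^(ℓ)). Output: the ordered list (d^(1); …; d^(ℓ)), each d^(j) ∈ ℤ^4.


Interval decomposition of M: I[1,4]^2, I[3,4]^2.
HN type (ℓ=2): μ^(1)=1/2; μ^(2)=-1

((0, 0, 4, 4); (2, 2, 0, 0))


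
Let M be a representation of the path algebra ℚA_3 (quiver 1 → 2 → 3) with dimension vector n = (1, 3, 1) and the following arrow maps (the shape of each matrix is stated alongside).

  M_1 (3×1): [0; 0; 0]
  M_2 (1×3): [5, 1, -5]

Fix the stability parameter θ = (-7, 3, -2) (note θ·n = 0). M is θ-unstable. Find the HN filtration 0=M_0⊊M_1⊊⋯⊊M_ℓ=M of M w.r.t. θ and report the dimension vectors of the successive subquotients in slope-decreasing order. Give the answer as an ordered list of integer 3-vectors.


Interval decomposition of M: I[1,1], I[2,2]^2, I[2,3].
HN type (ℓ=3): μ^(1)=3; μ^(2)=1/2; μ^(3)=-7

((0, 2, 0); (0, 1, 1); (1, 0, 0))


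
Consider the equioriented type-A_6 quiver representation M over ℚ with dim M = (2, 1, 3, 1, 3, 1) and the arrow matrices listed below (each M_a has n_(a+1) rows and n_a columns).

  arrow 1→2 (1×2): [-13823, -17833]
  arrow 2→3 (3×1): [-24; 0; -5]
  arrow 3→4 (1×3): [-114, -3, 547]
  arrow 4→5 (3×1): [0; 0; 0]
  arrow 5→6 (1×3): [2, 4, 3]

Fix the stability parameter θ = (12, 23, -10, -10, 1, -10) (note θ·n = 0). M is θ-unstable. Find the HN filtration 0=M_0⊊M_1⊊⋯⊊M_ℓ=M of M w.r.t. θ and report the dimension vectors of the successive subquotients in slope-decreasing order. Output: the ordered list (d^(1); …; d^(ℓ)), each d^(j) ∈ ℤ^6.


Barcode: M ≅ I[1,1], I[1,4], I[3,3]^2, I[5,5]^2, I[5,6]. HN layers by μ_θ (5 steps, strictly decreasing):
  μ^(1)=12; μ^(2)=15/4; μ^(3)=1; μ^(4)=-9/2; μ^(5)=-10

((1, 0, 0, 0, 0, 0); (1, 1, 1, 1, 0, 0); (0, 0, 0, 0, 2, 0); (0, 0, 0, 0, 1, 1); (0, 0, 2, 0, 0, 0))


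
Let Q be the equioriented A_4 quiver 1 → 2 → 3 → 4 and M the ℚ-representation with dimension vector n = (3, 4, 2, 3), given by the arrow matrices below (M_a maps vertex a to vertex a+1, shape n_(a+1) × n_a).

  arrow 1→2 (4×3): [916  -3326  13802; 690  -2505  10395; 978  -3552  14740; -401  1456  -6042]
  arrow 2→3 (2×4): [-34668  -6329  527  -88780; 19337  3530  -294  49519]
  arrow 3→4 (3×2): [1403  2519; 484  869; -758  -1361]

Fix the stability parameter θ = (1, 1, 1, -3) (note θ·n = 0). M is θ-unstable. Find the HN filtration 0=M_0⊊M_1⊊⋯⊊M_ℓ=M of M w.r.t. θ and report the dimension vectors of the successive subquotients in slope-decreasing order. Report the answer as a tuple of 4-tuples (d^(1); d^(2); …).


Barcode: M ≅ I[1,1], I[1,4]^2, I[2,2]^2, I[4,4]. HN layers by μ_θ (3 steps, strictly decreasing):
  μ^(1)=1; μ^(2)=0; μ^(3)=-3

((1, 2, 0, 0); (2, 2, 2, 2); (0, 0, 0, 1))


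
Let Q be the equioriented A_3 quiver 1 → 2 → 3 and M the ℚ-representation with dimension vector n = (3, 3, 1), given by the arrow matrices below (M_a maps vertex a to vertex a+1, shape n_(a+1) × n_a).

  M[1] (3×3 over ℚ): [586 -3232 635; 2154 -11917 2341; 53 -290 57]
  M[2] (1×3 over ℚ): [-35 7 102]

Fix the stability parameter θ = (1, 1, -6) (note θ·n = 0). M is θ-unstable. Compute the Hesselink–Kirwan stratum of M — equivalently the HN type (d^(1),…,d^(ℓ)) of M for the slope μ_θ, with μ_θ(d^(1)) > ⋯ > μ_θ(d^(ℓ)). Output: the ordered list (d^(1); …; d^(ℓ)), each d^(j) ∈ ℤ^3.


Barcode: M ≅ I[1,2]^2, I[1,3]. HN layers by μ_θ (2 steps, strictly decreasing):
  μ^(1)=1; μ^(2)=-4/3

((2, 2, 0); (1, 1, 1))


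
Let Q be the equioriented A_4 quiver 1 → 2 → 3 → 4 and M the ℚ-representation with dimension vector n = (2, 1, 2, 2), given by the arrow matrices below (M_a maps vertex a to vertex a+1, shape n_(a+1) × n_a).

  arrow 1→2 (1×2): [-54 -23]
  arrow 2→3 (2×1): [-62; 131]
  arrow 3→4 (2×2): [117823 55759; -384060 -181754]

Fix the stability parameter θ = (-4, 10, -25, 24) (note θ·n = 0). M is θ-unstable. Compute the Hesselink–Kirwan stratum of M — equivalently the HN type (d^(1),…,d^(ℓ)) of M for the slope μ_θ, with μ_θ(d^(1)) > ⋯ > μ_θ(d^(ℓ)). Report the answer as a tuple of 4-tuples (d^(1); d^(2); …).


Interval decomposition of M: I[1,1], I[1,4], I[3,4].
HN type (ℓ=4): μ^(1)=24; μ^(2)=-4; μ^(3)=-19/3; μ^(4)=-25

((0, 0, 0, 2); (1, 0, 0, 0); (1, 1, 1, 0); (0, 0, 1, 0))


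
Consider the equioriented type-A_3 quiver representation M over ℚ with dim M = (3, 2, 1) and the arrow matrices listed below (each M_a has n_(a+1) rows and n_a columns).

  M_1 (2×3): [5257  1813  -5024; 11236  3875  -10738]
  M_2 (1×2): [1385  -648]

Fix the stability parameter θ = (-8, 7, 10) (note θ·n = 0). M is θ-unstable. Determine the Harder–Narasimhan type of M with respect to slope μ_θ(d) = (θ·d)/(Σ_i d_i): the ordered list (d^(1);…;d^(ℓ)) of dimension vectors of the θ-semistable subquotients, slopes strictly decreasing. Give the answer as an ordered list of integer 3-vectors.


Interval decomposition of M: I[1,1], I[1,2], I[1,3].
HN type (ℓ=3): μ^(1)=10; μ^(2)=7; μ^(3)=-8

((0, 0, 1); (0, 2, 0); (3, 0, 0))


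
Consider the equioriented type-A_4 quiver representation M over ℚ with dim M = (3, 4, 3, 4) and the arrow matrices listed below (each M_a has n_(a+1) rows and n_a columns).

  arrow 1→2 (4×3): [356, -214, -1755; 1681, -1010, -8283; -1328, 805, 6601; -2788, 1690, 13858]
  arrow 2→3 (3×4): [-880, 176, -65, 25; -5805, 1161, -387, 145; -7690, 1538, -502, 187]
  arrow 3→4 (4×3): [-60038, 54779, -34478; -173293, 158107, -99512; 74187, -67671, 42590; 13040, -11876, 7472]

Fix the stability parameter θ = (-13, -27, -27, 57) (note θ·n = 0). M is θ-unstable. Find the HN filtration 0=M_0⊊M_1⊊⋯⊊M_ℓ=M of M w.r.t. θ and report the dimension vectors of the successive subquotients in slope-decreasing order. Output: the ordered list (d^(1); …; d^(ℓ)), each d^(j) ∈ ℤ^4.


Via rank(M_{q-1}∘⋯∘M_p): M ≅ I[1,2], I[1,4]^2, I[2,4], I[4,4].
μ_θ-semistable layers: μ^(1)=57; μ^(2)=-20; μ^(3)=-67/3; μ^(4)=-27

((0, 0, 0, 4); (1, 1, 0, 0); (2, 2, 2, 0); (0, 1, 1, 0))


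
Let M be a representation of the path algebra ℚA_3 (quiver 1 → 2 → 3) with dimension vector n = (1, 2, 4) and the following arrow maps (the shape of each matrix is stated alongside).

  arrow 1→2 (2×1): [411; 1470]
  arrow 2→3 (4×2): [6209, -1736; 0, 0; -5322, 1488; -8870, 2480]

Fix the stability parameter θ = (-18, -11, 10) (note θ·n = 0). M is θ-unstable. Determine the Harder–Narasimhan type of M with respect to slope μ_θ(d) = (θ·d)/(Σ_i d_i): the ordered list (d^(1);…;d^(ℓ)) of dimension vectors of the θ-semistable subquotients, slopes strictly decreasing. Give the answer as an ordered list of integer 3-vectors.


Barcode: M ≅ I[1,3], I[2,2], I[3,3]^3. HN layers by μ_θ (3 steps, strictly decreasing):
  μ^(1)=10; μ^(2)=-11; μ^(3)=-18

((0, 0, 4); (0, 2, 0); (1, 0, 0))


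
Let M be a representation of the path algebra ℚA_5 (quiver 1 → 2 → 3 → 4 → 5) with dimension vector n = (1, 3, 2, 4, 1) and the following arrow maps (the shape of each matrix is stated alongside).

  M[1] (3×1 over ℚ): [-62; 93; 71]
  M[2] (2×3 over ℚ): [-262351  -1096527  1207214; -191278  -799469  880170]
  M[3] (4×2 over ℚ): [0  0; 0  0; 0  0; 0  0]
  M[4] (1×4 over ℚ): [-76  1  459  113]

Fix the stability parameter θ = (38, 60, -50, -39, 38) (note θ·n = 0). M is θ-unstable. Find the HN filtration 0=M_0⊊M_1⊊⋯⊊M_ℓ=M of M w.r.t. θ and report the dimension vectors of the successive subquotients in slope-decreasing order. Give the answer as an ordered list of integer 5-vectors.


Via rank(M_{q-1}∘⋯∘M_p): M ≅ I[1,3], I[2,2], I[2,3], I[4,4]^3, I[4,5].
μ_θ-semistable layers: μ^(1)=60; μ^(2)=38; μ^(3)=16; μ^(4)=5; μ^(5)=-39

((0, 1, 0, 0, 0); (0, 0, 0, 0, 1); (1, 1, 1, 0, 0); (0, 1, 1, 0, 0); (0, 0, 0, 4, 0))


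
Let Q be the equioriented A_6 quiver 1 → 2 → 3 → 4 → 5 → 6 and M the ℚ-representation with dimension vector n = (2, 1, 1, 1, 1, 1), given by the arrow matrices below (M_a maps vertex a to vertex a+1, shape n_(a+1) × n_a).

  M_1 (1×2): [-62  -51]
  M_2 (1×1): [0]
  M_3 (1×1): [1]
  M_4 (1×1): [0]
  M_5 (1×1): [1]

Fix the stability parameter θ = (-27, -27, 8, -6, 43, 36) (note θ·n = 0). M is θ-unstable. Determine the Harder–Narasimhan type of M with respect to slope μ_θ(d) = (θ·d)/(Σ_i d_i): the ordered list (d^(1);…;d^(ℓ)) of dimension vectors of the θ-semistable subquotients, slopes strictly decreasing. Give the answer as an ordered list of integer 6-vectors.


Barcode: M ≅ I[1,1], I[1,2], I[3,4], I[5,6]. HN layers by μ_θ (3 steps, strictly decreasing):
  μ^(1)=79/2; μ^(2)=1; μ^(3)=-27

((0, 0, 0, 0, 1, 1); (0, 0, 1, 1, 0, 0); (2, 1, 0, 0, 0, 0))


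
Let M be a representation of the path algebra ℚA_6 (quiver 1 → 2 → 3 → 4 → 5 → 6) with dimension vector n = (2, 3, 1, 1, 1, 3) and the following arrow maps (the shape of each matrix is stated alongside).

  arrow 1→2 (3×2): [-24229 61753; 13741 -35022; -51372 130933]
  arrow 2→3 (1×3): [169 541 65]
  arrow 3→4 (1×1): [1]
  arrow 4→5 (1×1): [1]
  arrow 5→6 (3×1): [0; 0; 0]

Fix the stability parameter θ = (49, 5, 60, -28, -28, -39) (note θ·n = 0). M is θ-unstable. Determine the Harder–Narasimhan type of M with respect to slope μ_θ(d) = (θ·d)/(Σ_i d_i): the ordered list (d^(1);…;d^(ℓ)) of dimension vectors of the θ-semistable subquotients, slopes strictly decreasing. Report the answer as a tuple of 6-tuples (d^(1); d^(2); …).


Via rank(M_{q-1}∘⋯∘M_p): M ≅ I[1,2]^2, I[2,5], I[6,6]^3.
μ_θ-semistable layers: μ^(1)=27; μ^(2)=9/4; μ^(3)=-39

((2, 2, 0, 0, 0, 0); (0, 1, 1, 1, 1, 0); (0, 0, 0, 0, 0, 3))


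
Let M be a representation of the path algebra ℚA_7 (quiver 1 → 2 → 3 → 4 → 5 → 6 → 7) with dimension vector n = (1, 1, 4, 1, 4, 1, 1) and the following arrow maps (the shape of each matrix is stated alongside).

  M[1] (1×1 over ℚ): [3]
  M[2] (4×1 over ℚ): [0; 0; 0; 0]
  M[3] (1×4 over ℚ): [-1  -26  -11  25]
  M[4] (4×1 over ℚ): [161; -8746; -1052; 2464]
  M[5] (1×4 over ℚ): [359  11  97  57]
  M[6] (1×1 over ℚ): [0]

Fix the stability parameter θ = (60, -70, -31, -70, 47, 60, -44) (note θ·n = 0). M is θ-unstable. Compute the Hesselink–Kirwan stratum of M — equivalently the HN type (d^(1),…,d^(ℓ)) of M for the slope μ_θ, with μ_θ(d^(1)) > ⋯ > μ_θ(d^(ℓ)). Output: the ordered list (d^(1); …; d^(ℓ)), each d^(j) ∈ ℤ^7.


Barcode: M ≅ I[1,2], I[3,3]^3, I[3,6], I[5,5]^3, I[7,7]. HN layers by μ_θ (6 steps, strictly decreasing):
  μ^(1)=60; μ^(2)=47; μ^(3)=-5; μ^(4)=-31; μ^(5)=-44; μ^(6)=-101/2

((0, 0, 0, 0, 0, 1, 0); (0, 0, 0, 0, 4, 0, 0); (1, 1, 0, 0, 0, 0, 0); (0, 0, 3, 0, 0, 0, 0); (0, 0, 0, 0, 0, 0, 1); (0, 0, 1, 1, 0, 0, 0))


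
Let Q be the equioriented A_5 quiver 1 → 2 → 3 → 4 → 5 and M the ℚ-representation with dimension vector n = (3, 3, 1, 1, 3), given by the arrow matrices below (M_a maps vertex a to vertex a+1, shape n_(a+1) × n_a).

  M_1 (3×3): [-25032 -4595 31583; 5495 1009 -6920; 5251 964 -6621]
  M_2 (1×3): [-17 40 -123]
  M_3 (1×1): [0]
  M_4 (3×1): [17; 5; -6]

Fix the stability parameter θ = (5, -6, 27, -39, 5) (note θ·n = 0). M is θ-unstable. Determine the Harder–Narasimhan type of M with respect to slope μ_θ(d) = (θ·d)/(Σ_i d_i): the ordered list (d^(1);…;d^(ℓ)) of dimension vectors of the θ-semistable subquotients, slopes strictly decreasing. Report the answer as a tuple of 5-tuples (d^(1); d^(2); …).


Via rank(M_{q-1}∘⋯∘M_p): M ≅ I[1,2]^2, I[1,3], I[4,5], I[5,5]^2.
μ_θ-semistable layers: μ^(1)=27; μ^(2)=5; μ^(3)=-1/2; μ^(4)=-39

((0, 0, 1, 0, 0); (0, 0, 0, 0, 3); (3, 3, 0, 0, 0); (0, 0, 0, 1, 0))


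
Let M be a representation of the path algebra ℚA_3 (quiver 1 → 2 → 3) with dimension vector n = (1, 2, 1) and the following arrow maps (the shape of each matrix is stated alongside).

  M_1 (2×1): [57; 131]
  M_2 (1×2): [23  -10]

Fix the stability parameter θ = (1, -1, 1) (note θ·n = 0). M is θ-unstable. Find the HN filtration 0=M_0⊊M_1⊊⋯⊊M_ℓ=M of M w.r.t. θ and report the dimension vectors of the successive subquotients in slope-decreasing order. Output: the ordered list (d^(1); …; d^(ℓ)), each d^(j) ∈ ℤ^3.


Via rank(M_{q-1}∘⋯∘M_p): M ≅ I[1,3], I[2,2].
μ_θ-semistable layers: μ^(1)=1; μ^(2)=0; μ^(3)=-1

((0, 0, 1); (1, 1, 0); (0, 1, 0))


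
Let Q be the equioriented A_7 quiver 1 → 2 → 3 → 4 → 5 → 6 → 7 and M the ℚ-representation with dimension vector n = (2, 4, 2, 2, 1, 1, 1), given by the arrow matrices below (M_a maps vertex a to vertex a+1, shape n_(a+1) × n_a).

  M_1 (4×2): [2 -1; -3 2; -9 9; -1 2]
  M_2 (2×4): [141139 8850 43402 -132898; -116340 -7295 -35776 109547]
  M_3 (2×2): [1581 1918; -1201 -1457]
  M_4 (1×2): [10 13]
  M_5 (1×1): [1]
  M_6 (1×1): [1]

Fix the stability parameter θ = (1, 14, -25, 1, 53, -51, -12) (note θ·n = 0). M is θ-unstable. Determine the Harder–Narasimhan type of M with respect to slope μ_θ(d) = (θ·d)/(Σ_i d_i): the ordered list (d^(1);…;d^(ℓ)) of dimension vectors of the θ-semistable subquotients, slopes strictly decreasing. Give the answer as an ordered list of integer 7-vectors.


Barcode: M ≅ I[1,4], I[1,7], I[2,2]^2. HN layers by μ_θ (4 steps, strictly decreasing):
  μ^(1)=14; μ^(2)=1; μ^(3)=-9/4; μ^(4)=-10/3

((0, 2, 0, 0, 0, 0, 0); (0, 0, 0, 1, 0, 0, 0); (0, 0, 0, 1, 1, 1, 1); (2, 2, 2, 0, 0, 0, 0))


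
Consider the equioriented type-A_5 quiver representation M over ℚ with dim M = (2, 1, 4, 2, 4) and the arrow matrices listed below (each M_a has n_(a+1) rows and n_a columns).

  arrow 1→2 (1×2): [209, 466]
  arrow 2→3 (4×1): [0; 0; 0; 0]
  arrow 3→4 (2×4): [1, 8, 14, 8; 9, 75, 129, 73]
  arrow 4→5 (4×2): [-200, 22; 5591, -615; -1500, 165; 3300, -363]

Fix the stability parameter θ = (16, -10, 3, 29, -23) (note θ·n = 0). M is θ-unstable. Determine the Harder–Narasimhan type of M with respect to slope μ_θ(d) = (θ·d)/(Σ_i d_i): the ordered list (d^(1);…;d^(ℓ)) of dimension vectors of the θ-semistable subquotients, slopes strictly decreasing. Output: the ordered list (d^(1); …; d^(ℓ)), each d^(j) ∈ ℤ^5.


Via rank(M_{q-1}∘⋯∘M_p): M ≅ I[1,1], I[1,2], I[3,3]^2, I[3,5]^2, I[5,5]^2.
μ_θ-semistable layers: μ^(1)=16; μ^(2)=3; μ^(3)=-23

((1, 0, 0, 0, 0); (1, 1, 4, 2, 2); (0, 0, 0, 0, 2))


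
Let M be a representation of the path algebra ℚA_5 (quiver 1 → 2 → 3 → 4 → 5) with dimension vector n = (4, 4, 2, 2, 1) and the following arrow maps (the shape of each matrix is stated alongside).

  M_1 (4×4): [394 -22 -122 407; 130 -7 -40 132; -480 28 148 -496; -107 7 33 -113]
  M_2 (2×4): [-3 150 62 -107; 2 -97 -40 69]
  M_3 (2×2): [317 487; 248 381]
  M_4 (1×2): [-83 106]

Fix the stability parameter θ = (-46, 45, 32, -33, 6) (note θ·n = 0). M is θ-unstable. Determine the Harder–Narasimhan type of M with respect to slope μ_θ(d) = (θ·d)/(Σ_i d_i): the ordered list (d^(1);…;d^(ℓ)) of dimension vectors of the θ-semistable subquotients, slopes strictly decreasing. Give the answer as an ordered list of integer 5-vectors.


Barcode: M ≅ I[1,2]^2, I[1,4], I[1,5]. HN layers by μ_θ (4 steps, strictly decreasing):
  μ^(1)=45; μ^(2)=44/3; μ^(3)=25/2; μ^(4)=-46

((0, 2, 0, 0, 0); (0, 1, 1, 1, 0); (0, 1, 1, 1, 1); (4, 0, 0, 0, 0))


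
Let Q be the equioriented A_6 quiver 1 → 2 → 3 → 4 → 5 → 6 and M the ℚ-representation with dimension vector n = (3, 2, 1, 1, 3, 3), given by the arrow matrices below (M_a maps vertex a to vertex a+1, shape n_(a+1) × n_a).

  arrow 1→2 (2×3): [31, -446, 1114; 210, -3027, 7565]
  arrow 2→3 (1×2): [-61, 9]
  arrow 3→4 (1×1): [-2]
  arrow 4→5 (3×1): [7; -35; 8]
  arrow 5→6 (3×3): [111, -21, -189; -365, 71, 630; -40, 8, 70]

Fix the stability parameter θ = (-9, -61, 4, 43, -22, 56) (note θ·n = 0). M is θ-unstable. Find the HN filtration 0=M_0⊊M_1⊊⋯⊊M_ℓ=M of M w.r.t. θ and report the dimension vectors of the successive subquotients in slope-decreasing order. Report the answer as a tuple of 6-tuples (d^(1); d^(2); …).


Via rank(M_{q-1}∘⋯∘M_p): M ≅ I[1,1], I[1,2], I[1,5], I[5,6]^2, I[6,6].
μ_θ-semistable layers: μ^(1)=56; μ^(2)=21/2; μ^(3)=4; μ^(4)=-9; μ^(5)=-22; μ^(6)=-35

((0, 0, 0, 0, 0, 3); (0, 0, 0, 1, 1, 0); (0, 0, 1, 0, 0, 0); (1, 0, 0, 0, 0, 0); (0, 0, 0, 0, 2, 0); (2, 2, 0, 0, 0, 0))


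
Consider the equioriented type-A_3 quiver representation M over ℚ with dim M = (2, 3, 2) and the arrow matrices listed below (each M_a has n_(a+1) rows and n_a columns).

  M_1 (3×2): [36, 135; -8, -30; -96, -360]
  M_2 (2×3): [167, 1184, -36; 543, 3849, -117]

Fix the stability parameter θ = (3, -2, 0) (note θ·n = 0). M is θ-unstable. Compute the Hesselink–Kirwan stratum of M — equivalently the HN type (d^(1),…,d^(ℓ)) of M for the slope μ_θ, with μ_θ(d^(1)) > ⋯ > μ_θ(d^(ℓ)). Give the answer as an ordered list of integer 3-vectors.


Barcode: M ≅ I[1,1], I[1,3], I[2,2], I[2,3]. HN layers by μ_θ (4 steps, strictly decreasing):
  μ^(1)=3; μ^(2)=1/3; μ^(3)=0; μ^(4)=-2

((1, 0, 0); (1, 1, 1); (0, 0, 1); (0, 2, 0))


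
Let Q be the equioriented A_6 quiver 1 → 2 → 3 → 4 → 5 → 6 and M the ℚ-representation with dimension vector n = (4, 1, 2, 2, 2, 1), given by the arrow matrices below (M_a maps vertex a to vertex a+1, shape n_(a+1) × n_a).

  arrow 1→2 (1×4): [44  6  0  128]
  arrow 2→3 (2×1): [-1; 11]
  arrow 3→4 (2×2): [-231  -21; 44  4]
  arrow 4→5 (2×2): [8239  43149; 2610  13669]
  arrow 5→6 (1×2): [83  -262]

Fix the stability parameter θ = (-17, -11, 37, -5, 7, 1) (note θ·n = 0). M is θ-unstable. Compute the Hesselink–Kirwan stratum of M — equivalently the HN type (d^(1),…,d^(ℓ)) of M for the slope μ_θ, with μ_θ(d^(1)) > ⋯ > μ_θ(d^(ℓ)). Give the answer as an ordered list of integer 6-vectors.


Interval decomposition of M: I[1,1]^3, I[1,3], I[3,6], I[4,5].
HN type (ℓ=6): μ^(1)=37; μ^(2)=10; μ^(3)=7; μ^(4)=-5; μ^(5)=-11; μ^(6)=-17

((0, 0, 1, 0, 0, 0); (0, 0, 1, 1, 1, 1); (0, 0, 0, 0, 1, 0); (0, 0, 0, 1, 0, 0); (0, 1, 0, 0, 0, 0); (4, 0, 0, 0, 0, 0))


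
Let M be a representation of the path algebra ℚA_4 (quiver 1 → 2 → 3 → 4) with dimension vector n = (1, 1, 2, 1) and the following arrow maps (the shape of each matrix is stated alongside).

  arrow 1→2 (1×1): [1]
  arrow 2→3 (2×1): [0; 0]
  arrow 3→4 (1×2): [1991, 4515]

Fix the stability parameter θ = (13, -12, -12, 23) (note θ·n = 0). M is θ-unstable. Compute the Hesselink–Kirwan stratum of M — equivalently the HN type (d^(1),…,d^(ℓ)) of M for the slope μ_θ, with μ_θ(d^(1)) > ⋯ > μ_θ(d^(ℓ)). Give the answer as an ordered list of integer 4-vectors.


Via rank(M_{q-1}∘⋯∘M_p): M ≅ I[1,2], I[3,3], I[3,4].
μ_θ-semistable layers: μ^(1)=23; μ^(2)=1/2; μ^(3)=-12

((0, 0, 0, 1); (1, 1, 0, 0); (0, 0, 2, 0))


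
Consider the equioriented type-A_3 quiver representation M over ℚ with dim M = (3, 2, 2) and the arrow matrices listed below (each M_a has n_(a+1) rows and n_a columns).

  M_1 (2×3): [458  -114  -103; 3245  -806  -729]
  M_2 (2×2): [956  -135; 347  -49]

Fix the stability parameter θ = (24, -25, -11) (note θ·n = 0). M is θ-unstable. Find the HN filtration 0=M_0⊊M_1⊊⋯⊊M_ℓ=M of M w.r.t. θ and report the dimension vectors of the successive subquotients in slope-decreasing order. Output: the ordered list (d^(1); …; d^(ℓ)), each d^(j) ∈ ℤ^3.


Barcode: M ≅ I[1,1], I[1,3]^2. HN layers by μ_θ (2 steps, strictly decreasing):
  μ^(1)=24; μ^(2)=-4

((1, 0, 0); (2, 2, 2))


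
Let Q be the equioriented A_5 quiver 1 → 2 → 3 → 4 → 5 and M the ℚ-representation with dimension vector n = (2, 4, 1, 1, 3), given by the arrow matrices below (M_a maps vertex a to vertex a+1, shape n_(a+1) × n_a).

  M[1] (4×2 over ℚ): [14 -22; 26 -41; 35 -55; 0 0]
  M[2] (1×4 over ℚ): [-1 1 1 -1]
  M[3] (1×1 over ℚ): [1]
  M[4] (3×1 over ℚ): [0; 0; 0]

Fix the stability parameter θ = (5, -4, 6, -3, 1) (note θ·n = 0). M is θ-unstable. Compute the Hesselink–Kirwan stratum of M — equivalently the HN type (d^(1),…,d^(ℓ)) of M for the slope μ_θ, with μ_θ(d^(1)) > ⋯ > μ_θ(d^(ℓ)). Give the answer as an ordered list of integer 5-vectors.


Via rank(M_{q-1}∘⋯∘M_p): M ≅ I[1,2], I[1,4], I[2,2]^2, I[5,5]^3.
μ_θ-semistable layers: μ^(1)=3/2; μ^(2)=1; μ^(3)=1/2; μ^(4)=-4

((0, 0, 1, 1, 0); (0, 0, 0, 0, 3); (2, 2, 0, 0, 0); (0, 2, 0, 0, 0))


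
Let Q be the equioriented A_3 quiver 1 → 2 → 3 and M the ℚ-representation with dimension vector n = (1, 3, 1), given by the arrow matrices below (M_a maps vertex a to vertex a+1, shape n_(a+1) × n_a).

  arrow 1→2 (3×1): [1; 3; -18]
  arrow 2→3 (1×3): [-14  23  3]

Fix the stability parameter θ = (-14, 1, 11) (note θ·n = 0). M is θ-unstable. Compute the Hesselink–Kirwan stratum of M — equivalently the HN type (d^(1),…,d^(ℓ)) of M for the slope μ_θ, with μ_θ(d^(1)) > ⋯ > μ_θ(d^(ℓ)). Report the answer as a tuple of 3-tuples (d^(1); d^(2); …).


Interval decomposition of M: I[1,3], I[2,2]^2.
HN type (ℓ=3): μ^(1)=11; μ^(2)=1; μ^(3)=-14

((0, 0, 1); (0, 3, 0); (1, 0, 0))


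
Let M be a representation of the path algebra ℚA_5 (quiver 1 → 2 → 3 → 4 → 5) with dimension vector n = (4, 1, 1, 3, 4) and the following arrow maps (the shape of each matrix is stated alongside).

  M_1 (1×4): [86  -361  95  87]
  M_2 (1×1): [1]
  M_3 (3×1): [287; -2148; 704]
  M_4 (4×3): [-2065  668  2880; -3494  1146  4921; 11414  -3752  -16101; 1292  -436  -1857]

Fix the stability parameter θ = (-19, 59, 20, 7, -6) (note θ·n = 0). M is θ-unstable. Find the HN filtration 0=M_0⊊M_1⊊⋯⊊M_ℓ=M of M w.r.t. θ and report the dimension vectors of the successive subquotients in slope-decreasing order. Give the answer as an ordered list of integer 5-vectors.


Barcode: M ≅ I[1,1]^3, I[1,5], I[4,5]^2, I[5,5]. HN layers by μ_θ (4 steps, strictly decreasing):
  μ^(1)=20; μ^(2)=1/2; μ^(3)=-6; μ^(4)=-19

((0, 1, 1, 1, 1); (0, 0, 0, 2, 2); (0, 0, 0, 0, 1); (4, 0, 0, 0, 0))


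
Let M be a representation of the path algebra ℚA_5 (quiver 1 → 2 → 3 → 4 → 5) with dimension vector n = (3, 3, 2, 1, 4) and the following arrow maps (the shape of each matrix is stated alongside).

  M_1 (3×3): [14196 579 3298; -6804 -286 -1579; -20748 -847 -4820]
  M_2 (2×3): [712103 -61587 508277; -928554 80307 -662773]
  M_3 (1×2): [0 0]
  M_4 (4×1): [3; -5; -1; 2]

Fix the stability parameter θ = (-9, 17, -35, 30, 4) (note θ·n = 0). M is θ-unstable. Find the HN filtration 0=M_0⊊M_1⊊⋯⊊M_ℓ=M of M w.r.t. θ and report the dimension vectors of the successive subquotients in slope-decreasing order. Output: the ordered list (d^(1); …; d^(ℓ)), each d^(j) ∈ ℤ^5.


Interval decomposition of M: I[1,1], I[1,3]^2, I[2,2], I[4,5], I[5,5]^3.
HN type (ℓ=3): μ^(1)=17; μ^(2)=4; μ^(3)=-9

((0, 1, 0, 1, 1); (0, 0, 0, 0, 3); (3, 2, 2, 0, 0))


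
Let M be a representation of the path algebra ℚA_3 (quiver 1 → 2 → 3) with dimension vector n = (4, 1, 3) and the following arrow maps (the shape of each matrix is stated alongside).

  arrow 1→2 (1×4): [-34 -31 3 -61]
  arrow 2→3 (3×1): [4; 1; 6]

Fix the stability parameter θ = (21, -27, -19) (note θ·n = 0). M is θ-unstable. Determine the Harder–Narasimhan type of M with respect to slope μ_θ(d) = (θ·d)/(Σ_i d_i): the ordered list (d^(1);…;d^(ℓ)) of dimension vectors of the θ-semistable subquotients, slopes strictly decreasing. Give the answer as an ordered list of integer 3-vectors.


Interval decomposition of M: I[1,1]^3, I[1,3], I[3,3]^2.
HN type (ℓ=3): μ^(1)=21; μ^(2)=-25/3; μ^(3)=-19

((3, 0, 0); (1, 1, 1); (0, 0, 2))


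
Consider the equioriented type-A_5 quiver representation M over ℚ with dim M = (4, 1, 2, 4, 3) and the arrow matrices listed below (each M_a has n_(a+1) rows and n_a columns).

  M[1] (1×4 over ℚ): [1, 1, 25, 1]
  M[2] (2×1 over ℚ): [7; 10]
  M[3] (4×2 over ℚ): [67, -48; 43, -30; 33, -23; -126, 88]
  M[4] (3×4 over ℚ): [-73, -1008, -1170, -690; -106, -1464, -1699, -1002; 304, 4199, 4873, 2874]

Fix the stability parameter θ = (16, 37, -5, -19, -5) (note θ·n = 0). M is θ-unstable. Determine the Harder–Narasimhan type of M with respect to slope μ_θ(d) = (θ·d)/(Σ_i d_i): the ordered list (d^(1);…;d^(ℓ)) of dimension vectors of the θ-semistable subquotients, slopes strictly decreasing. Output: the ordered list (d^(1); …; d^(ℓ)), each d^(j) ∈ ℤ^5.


Interval decomposition of M: I[1,1]^3, I[1,5], I[3,5], I[4,4], I[4,5].
HN type (ℓ=5): μ^(1)=16; μ^(2)=24/5; μ^(3)=-5; μ^(4)=-12; μ^(5)=-19

((3, 0, 0, 0, 0); (1, 1, 1, 1, 1); (0, 0, 0, 0, 2); (0, 0, 1, 1, 0); (0, 0, 0, 2, 0))
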